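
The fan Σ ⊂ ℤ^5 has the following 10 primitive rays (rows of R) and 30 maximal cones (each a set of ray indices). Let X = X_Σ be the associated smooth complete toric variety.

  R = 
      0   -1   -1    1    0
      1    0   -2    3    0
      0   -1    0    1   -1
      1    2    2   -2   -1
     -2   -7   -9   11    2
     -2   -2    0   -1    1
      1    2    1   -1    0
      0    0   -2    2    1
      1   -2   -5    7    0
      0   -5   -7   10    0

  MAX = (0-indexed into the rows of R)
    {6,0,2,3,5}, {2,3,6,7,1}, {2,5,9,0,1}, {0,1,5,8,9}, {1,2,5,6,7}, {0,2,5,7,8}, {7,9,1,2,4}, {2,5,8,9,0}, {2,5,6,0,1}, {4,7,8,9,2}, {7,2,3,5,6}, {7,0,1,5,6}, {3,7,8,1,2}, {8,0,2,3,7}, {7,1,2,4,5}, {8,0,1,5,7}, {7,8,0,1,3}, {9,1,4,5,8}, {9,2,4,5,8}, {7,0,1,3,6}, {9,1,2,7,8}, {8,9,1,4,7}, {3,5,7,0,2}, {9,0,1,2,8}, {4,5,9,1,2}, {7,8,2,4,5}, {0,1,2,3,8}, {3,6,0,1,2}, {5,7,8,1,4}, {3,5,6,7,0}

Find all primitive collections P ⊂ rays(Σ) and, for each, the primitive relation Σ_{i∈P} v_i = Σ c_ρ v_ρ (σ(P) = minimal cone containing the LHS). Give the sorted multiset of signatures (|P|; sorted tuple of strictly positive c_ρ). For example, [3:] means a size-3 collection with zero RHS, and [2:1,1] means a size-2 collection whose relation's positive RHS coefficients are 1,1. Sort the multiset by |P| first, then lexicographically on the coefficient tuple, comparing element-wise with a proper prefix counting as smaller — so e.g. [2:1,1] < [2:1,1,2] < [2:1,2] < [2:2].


Minimal non-faces — 14 found among 10 rays, 30 max cones:

  P={3,9}:  v_{3} + v_{9} = v_{2} + v_{8}  ⇒ sig = [2:1,1]
  P={3,4}:  v_{3} + v_{4} = v_{2} + v_{5} + v_{7} + v_{8}  ⇒ sig = [2:1,1,1,1]
  P={4,6}:  v_{4} + v_{6} = 3·v_{1} + v_{2} + 2·v_{5} + v_{7}  ⇒ sig = [2:1,1,2,3]
  P={6,9}:  v_{6} + v_{9} = 3·v_{1} + v_{2} + v_{5}  ⇒ sig = [2:1,1,3]
  P={6,8}:  v_{6} + v_{8} = 2·v_{1}  ⇒ sig = [2:2]
  P={0,4}:  v_{0} + v_{4} = 2·v_{5} + 2·v_{8}  ⇒ sig = [2:2,2]
  P={1,3,5}:  v_{1} + v_{3} + v_{5} = 0  ⇒ sig = [3:]
  P={5,7,9}:  v_{5} + v_{7} + v_{9} = v_{4}  ⇒ sig = [3:1]
  P={3,5,8}:  v_{3} + v_{5} + v_{8} = v_{0} + v_{2} + v_{7}  ⇒ sig = [3:1,1,1]
  P={0,7,9}:  v_{0} + v_{7} + v_{9} = v_{5} + 2·v_{8}  ⇒ sig = [3:1,2]
  P={0,1,2,7}:  v_{0} + v_{1} + v_{2} + v_{7} = v_{8}  ⇒ sig = [4:1]
  P={0,2,6,7}:  v_{0} + v_{2} + v_{6} + v_{7} = v_{1}  ⇒ sig = [4:1]
  P={1,2,5,8}:  v_{1} + v_{2} + v_{5} + v_{8} = v_{9}  ⇒ sig = [4:1]
  P={1,2,4,8}:  v_{1} + v_{2} + v_{4} + v_{8} = v_{7} + 2·v_{9}  ⇒ sig = [4:1,2]

Hence PRS(X_Σ) =
[[2:1,1], [2:1,1,1,1], [2:1,1,2,3], [2:1,1,3], [2:2], [2:2,2], [3:], [3:1], [3:1,1,1], [3:1,2], [4:1], [4:1], [4:1], [4:1,2]]


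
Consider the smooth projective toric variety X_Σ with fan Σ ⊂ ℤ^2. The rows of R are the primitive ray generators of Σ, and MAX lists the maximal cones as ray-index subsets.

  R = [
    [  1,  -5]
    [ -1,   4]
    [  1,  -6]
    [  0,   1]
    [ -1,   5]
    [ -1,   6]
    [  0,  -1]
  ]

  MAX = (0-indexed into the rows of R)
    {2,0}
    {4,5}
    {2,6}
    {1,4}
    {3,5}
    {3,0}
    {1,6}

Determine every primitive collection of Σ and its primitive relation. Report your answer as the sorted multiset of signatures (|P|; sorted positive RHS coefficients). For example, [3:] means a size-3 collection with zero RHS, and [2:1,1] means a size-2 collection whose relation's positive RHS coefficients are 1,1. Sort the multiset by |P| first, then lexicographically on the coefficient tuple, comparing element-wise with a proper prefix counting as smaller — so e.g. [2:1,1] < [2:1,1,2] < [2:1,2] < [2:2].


14 collections generate NE(X_Σ); each relation:

  P = {0,4}:  v_{0} + v_{4} = 0  ⟹  sig = [2:]
  P = {2,5}:  v_{2} + v_{5} = 0  ⟹  sig = [2:]
  P = {3,6}:  v_{3} + v_{6} = 0  ⟹  sig = [2:]
  P = {0,1}:  v_{0} + v_{1} = v_{6}  ⟹  sig = [2:1]
  P = {0,5}:  v_{0} + v_{5} = v_{3}  ⟹  sig = [2:1]
  P = {0,6}:  v_{0} + v_{6} = v_{2}  ⟹  sig = [2:1]
  P = {1,3}:  v_{1} + v_{3} = v_{4}  ⟹  sig = [2:1]
  P = {2,3}:  v_{2} + v_{3} = v_{0}  ⟹  sig = [2:1]
  P = {2,4}:  v_{2} + v_{4} = v_{6}  ⟹  sig = [2:1]
  P = {3,4}:  v_{3} + v_{4} = v_{5}  ⟹  sig = [2:1]
  P = {4,6}:  v_{4} + v_{6} = v_{1}  ⟹  sig = [2:1]
  P = {5,6}:  v_{5} + v_{6} = v_{4}  ⟹  sig = [2:1]
  P = {1,2}:  v_{1} + v_{2} = 2·v_{6}  ⟹  sig = [2:2]
  P = {1,5}:  v_{1} + v_{5} = 2·v_{4}  ⟹  sig = [2:2]

so the primitive-relation signature multiset is
    [2:]
    [2:]
    [2:]
    [2:1]
    [2:1]
    [2:1]
    [2:1]
    [2:1]
    [2:1]
    [2:1]
    [2:1]
    [2:1]
    [2:2]
    [2:2]


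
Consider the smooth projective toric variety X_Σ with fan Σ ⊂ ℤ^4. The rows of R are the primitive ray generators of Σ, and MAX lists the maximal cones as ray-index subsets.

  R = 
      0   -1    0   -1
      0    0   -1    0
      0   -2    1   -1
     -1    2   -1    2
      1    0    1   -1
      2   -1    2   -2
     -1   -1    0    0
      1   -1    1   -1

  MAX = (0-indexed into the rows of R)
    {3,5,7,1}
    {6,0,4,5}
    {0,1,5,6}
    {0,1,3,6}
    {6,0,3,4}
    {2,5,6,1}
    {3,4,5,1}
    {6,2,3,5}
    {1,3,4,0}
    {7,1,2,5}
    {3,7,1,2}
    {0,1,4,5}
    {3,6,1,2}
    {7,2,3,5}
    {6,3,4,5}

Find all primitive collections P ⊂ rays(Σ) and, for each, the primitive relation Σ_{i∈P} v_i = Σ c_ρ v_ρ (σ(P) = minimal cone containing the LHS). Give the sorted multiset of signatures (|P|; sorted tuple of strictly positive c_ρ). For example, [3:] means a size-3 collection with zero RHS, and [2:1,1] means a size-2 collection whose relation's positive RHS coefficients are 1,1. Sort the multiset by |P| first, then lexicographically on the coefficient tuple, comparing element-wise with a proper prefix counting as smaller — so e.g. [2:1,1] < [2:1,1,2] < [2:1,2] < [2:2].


Σ has 9 primitive collections:

  {4,7}:  v_{4} + v_{7} = v_{5}  ⟹  sig = [2:1]
  {6,7}:  v_{6} + v_{7} = v_{2}  ⟹  sig = [2:1]
  {2,4}:  v_{2} + v_{4} = v_{5} + v_{6}  ⟹  sig = [2:1,1]
  {0,7}:  v_{0} + v_{7} = v_{1} + v_{5} + v_{6}  ⟹  sig = [2:1,1,1]
  {0,2}:  v_{0} + v_{2} = v_{1} + v_{5} + 2·v_{6}  ⟹  sig = [2:1,1,2]
  {0,3,5}:  v_{0} + v_{3} + v_{5} = v_{4}  ⟹  sig = [3:1]
  {1,4,6}:  v_{1} + v_{4} + v_{6} = v_{0}  ⟹  sig = [3:1]
  {1,3,5,6}:  v_{1} + v_{3} + v_{5} + v_{6} = 0  ⟹  sig = [4:]
  {1,2,3,5}:  v_{1} + v_{2} + v_{3} + v_{5} = v_{7}  ⟹  sig = [4:1]

Hence PRS(X_Σ) =
[[2:1], [2:1], [2:1,1], [2:1,1,1], [2:1,1,2], [3:1], [3:1], [4:], [4:1]]


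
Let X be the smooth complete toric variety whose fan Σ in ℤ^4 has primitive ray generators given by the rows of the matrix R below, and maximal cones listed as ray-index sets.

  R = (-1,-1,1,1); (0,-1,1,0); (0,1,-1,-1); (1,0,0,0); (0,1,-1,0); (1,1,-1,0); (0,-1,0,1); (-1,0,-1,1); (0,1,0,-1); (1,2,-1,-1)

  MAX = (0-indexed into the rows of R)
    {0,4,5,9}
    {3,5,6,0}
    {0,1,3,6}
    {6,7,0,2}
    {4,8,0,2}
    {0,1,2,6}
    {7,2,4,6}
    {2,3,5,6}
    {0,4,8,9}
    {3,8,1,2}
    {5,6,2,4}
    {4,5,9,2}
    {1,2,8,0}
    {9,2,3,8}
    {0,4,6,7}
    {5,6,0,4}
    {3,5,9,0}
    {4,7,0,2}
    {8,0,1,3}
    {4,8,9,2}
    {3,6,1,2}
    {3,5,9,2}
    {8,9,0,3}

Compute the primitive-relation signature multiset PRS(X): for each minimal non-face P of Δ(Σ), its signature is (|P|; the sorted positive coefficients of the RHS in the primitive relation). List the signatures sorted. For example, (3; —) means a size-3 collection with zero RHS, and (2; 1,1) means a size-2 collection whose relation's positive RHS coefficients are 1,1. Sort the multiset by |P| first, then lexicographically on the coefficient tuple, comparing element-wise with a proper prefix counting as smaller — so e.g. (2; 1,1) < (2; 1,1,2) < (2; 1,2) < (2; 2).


16 minimal non-faces of Δ(Σ) (on 10 rays):

  P={1,4}:  v_{1} + v_{4} = 0 — sig = (2; —)
  P={6,8}:  v_{6} + v_{8} = 0 — sig = (2; —)
  P={1,5}:  v_{1} + v_{5} = v_{3} — sig = (2; 1)
  P={3,4}:  v_{3} + v_{4} = v_{5} — sig = (2; 1)
  P={5,8}:  v_{5} + v_{8} = v_{9} — sig = (2; 1)
  P={6,9}:  v_{6} + v_{9} = v_{5} — sig = (2; 1)
  P={1,9}:  v_{1} + v_{9} = v_{3} + v_{8} — sig = (2; 1,1)
  P={3,7}:  v_{3} + v_{7} = v_{4} + v_{6} — sig = (2; 1,1)
  P={1,7}:  v_{1} + v_{7} = v_{0} + v_{2} + v_{6} — sig = (2; 1,1,1)
  P={7,8}:  v_{7} + v_{8} = v_{0} + v_{2} + v_{4} — sig = (2; 1,1,1)
  P={5,7}:  v_{5} + v_{7} = 2·v_{4} + v_{6} — sig = (2; 1,2)
  P={7,9}:  v_{7} + v_{9} = 2·v_{4} — sig = (2; 2)
  P={0,2,3}:  v_{0} + v_{2} + v_{3} = 0 — sig = (3; —)
  P={0,2,5}:  v_{0} + v_{2} + v_{5} = v_{4} — sig = (3; 1)
  P={0,2,9}:  v_{0} + v_{2} + v_{9} = v_{4} + v_{8} — sig = (3; 1,1)
  P={0,2,4,6}:  v_{0} + v_{2} + v_{4} + v_{6} = v_{7} — sig = (4; 1)

Hence PRS(X_Σ) =
[(2; —), (2; —), (2; 1), (2; 1), (2; 1), (2; 1), (2; 1,1), (2; 1,1), (2; 1,1,1), (2; 1,1,1), (2; 1,2), (2; 2), (3; —), (3; 1), (3; 1,1), (4; 1)]


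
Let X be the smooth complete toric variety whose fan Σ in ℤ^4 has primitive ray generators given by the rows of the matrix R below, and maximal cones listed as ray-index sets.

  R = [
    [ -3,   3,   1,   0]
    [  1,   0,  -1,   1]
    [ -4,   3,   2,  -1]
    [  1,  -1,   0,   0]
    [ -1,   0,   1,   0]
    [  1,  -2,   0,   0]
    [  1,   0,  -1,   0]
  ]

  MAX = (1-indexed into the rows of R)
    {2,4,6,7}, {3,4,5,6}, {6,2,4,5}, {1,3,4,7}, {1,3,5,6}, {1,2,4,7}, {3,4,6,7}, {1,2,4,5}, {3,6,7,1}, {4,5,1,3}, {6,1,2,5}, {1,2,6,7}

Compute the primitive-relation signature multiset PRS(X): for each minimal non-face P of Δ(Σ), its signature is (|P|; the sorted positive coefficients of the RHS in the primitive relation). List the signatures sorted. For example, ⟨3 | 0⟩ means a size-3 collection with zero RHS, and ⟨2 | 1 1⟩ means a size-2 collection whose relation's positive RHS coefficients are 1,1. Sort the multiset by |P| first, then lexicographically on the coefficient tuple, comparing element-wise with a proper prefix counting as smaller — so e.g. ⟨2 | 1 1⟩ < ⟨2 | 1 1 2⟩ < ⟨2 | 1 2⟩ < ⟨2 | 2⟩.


Minimal non-faces — 3 found among 7 rays, 12 max cones:

  • {5,7}:  v_{5} + v_{7} = 0 ; sig = ⟨2 | 0⟩
  • {2,3}:  v_{2} + v_{3} = v_{1} ; sig = ⟨2 | 1⟩
  • {1,4,6}:  v_{1} + v_{4} + v_{6} = v_{5} ; sig = ⟨3 | 1⟩

Sorted signature multiset PRS(X):
[⟨2 | 0⟩, ⟨2 | 1⟩, ⟨3 | 1⟩]


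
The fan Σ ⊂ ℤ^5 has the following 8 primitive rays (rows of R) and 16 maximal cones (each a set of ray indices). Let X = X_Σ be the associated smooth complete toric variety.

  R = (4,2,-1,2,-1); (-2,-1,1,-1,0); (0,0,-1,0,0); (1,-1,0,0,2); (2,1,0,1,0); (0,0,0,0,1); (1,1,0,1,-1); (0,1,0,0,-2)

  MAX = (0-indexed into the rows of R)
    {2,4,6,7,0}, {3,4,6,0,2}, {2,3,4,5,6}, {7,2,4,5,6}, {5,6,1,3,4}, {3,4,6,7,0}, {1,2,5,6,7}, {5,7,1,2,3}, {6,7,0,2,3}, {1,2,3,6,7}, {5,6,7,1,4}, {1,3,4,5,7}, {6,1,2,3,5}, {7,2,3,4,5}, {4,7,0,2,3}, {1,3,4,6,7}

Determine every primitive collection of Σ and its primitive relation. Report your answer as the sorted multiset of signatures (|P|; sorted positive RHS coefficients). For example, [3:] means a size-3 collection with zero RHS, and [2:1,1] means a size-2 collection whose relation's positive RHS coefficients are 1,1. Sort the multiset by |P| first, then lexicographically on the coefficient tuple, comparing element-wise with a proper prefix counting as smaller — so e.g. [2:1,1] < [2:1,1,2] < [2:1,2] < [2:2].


The 5 primitive collections of Σ (r=8, n=5):

  P = {0,1}:  v_{0} + v_{1} = v_{3} + v_{6} + v_{7}  so sig = [2:1,1,1]
  P = {0,5}:  v_{0} + v_{5} = v_{2} + 2·v_{4}  so sig = [2:1,2]
  P = {1,2,4}:  v_{1} + v_{2} + v_{4} = 0  so sig = [3:]
  P = {3,5,6,7}:  v_{3} + v_{5} + v_{6} + v_{7} = v_{4}  so sig = [4:1]
  P = {2,3,4,6,7}:  v_{2} + v_{3} + v_{4} + v_{6} + v_{7} = v_{0}  so sig = [5:1]

so the primitive-relation signature multiset is
    |P|=2: 2 collections, coeffs (1,1,1), (1,2)
    |P|=3: 1 collection, coeffs ()
    |P|=4: 1 collection, coeffs (1)
    |P|=5: 1 collection, coeffs (1)


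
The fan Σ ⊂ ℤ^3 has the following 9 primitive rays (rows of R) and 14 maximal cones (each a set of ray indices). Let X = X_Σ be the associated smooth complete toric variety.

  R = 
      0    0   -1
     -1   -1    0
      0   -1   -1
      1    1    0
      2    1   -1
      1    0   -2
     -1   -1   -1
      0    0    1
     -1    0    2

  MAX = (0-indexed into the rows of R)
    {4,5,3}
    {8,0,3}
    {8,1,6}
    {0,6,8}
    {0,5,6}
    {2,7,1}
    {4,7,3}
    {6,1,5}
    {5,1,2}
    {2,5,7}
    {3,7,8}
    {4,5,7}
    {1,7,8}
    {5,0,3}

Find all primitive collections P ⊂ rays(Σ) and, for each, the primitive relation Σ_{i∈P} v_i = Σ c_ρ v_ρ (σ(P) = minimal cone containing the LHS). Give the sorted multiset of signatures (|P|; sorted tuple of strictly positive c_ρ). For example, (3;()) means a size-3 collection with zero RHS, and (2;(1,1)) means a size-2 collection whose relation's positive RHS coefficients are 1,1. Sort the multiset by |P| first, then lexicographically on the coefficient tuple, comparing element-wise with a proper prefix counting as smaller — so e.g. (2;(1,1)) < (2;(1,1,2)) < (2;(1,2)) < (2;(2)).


The 17 primitive collections of Σ (r=9, n=3):

  {0,7}:  v_{0} + v_{7} = 0 ; sig = (2;())
  {1,3}:  v_{1} + v_{3} = 0 ; sig = (2;())
  {5,8}:  v_{5} + v_{8} = 0 ; sig = (2;())
  {0,1}:  v_{0} + v_{1} = v_{6} ; sig = (2;(1))
  {3,6}:  v_{3} + v_{6} = v_{0} ; sig = (2;(1))
  {4,6}:  v_{4} + v_{6} = v_{5} ; sig = (2;(1))
  {6,7}:  v_{6} + v_{7} = v_{1} ; sig = (2;(1))
  {0,2}:  v_{0} + v_{2} = v_{1} + v_{5} ; sig = (2;(1,1))
  {0,4}:  v_{0} + v_{4} = v_{3} + v_{5} ; sig = (2;(1,1))
  {1,4}:  v_{1} + v_{4} = v_{5} + v_{7} ; sig = (2;(1,1))
  {2,3}:  v_{2} + v_{3} = v_{5} + v_{7} ; sig = (2;(1,1))
  {2,8}:  v_{2} + v_{8} = v_{1} + v_{7} ; sig = (2;(1,1))
  {4,8}:  v_{4} + v_{8} = v_{3} + v_{7} ; sig = (2;(1,1))
  {2,6}:  v_{2} + v_{6} = 2·v_{1} + v_{5} ; sig = (2;(1,2))
  {2,4}:  v_{2} + v_{4} = 2·v_{5} + 2·v_{7} ; sig = (2;(2,2))
  {1,5,7}:  v_{1} + v_{5} + v_{7} = v_{2} ; sig = (3;(1))
  {3,5,7}:  v_{3} + v_{5} + v_{7} = v_{4} ; sig = (3;(1))

so the primitive-relation signature multiset is
    (2;())
    (2;())
    (2;())
    (2;(1))
    (2;(1))
    (2;(1))
    (2;(1))
    (2;(1,1))
    (2;(1,1))
    (2;(1,1))
    (2;(1,1))
    (2;(1,1))
    (2;(1,1))
    (2;(1,2))
    (2;(2,2))
    (3;(1))
    (3;(1))


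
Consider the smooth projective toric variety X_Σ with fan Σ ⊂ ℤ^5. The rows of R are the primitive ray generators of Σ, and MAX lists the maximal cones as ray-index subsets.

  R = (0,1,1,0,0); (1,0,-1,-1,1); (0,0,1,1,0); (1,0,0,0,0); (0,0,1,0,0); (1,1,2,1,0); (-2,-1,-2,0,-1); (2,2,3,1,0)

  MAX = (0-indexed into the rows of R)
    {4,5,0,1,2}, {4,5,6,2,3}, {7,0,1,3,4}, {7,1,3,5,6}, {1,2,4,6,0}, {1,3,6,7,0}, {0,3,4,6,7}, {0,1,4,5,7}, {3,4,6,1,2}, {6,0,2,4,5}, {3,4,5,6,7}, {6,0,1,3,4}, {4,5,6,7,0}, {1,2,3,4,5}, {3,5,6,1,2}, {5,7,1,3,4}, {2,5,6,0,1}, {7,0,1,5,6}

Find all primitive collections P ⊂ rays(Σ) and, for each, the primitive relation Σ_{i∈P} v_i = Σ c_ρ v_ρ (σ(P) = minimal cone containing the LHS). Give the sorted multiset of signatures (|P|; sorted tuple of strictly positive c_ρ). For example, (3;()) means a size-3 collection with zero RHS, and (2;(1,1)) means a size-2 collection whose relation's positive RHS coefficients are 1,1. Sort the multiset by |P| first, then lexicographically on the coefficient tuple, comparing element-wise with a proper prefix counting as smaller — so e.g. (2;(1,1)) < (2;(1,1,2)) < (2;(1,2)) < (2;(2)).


The 5 primitive collections of Σ (r=8, n=5):

  • {2,7}:  v_{2} + v_{7} = 2·v_{5} — sig = (2;(2))
  • {0,2,3}:  v_{0} + v_{2} + v_{3} = v_{5} — sig = (3;(1))
  • {0,3,5}:  v_{0} + v_{3} + v_{5} = v_{7} — sig = (3;(1))
  • {1,4,5,6}:  v_{1} + v_{4} + v_{5} + v_{6} = 0 — sig = (4;())
  • {1,4,6,7}:  v_{1} + v_{4} + v_{6} + v_{7} = v_{0} + v_{3} — sig = (4;(1,1))

Sorted signature multiset PRS(X):
{ (2;(2)),  (3;(1)) ×2,  (4;()),  (4;(1,1)) }


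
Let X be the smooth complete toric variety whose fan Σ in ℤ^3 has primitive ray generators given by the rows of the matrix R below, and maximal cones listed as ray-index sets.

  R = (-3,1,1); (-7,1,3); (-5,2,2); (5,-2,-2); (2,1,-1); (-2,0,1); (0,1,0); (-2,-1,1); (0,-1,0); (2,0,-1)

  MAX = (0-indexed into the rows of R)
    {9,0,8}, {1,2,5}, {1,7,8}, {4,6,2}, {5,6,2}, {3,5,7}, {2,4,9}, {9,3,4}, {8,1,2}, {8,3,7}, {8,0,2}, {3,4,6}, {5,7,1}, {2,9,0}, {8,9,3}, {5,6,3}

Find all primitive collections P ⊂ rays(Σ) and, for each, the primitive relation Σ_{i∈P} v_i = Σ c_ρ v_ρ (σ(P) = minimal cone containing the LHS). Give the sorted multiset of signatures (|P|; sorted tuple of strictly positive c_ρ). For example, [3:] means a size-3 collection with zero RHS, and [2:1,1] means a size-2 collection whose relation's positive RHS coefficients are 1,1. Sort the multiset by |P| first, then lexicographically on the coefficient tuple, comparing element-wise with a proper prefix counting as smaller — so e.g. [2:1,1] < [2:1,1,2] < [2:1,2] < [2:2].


Primitive collections (22):

  P={2,3}:  v_{2} + v_{3} = 0 — sig = [2:]
  P={4,7}:  v_{4} + v_{7} = 0 — sig = [2:]
  P={5,9}:  v_{5} + v_{9} = 0 — sig = [2:]
  P={6,8}:  v_{6} + v_{8} = 0 — sig = [2:]
  P={1,3}:  v_{1} + v_{3} = v_{7} — sig = [2:1]
  P={1,4}:  v_{1} + v_{4} = v_{2} — sig = [2:1]
  P={2,7}:  v_{2} + v_{7} = v_{1} — sig = [2:1]
  P={4,5}:  v_{4} + v_{5} = v_{6} — sig = [2:1]
  P={4,8}:  v_{4} + v_{8} = v_{9} — sig = [2:1]
  P={5,8}:  v_{5} + v_{8} = v_{7} — sig = [2:1]
  P={6,7}:  v_{6} + v_{7} = v_{5} — sig = [2:1]
  P={6,9}:  v_{6} + v_{9} = v_{4} — sig = [2:1]
  P={7,9}:  v_{7} + v_{9} = v_{8} — sig = [2:1]
  P={0,3}:  v_{0} + v_{3} = v_{8} + v_{9} — sig = [2:1,1]
  P={0,5}:  v_{0} + v_{5} = v_{2} + v_{8} — sig = [2:1,1]
  P={0,6}:  v_{0} + v_{6} = v_{2} + v_{9} — sig = [2:1,1]
  P={1,6}:  v_{1} + v_{6} = v_{2} + v_{5} — sig = [2:1,1]
  P={1,9}:  v_{1} + v_{9} = v_{2} + v_{8} — sig = [2:1,1]
  P={0,4}:  v_{0} + v_{4} = v_{2} + 2·v_{9} — sig = [2:1,2]
  P={0,7}:  v_{0} + v_{7} = v_{2} + 2·v_{8} — sig = [2:1,2]
  P={0,1}:  v_{0} + v_{1} = 2·v_{2} + 2·v_{8} — sig = [2:2,2]
  P={2,8,9}:  v_{2} + v_{8} + v_{9} = v_{0} — sig = [3:1]

so the primitive-relation signature multiset is
[[2:], [2:], [2:], [2:], [2:1], [2:1], [2:1], [2:1], [2:1], [2:1], [2:1], [2:1], [2:1], [2:1,1], [2:1,1], [2:1,1], [2:1,1], [2:1,1], [2:1,2], [2:1,2], [2:2,2], [3:1]]


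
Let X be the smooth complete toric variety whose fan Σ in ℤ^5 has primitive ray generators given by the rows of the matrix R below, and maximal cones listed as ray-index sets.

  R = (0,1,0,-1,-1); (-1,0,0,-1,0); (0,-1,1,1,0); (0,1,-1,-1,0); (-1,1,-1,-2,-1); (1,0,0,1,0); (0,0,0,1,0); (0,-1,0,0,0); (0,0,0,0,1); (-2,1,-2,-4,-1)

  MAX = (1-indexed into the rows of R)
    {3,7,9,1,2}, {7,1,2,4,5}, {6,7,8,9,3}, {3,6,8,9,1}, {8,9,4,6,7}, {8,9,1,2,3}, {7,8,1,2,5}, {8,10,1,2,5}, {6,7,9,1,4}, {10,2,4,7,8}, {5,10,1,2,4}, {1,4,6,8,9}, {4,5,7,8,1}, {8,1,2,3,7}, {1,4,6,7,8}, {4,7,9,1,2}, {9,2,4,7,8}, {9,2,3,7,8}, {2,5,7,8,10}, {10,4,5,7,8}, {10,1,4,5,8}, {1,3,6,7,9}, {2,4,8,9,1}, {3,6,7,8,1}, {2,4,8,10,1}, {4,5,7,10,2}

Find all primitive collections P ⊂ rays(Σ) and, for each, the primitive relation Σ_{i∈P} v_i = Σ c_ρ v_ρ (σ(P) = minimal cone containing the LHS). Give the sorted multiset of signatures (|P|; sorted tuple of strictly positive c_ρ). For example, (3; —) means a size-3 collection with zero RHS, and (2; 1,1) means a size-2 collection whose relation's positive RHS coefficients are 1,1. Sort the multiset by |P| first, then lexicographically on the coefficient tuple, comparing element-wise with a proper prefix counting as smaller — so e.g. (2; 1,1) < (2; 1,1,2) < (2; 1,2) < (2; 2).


Primitive collections (12):

  P = {2,6}:  v_{2} + v_{6} = 0  ⇒ sig = (2; —)
  P = {3,4}:  v_{3} + v_{4} = 0  ⇒ sig = (2; —)
  P = {5,9}:  v_{5} + v_{9} = v_{2} + v_{4}  ⇒ sig = (2; 1,1)
  P = {3,10}:  v_{3} + v_{10} = v_{2} + v_{5} + v_{8}  ⇒ sig = (2; 1,1,1)
  P = {6,10}:  v_{6} + v_{10} = v_{4} + v_{5} + v_{8}  ⇒ sig = (2; 1,1,1)
  P = {3,5}:  v_{3} + v_{5} = v_{1} + v_{2} + v_{7} + v_{8}  ⇒ sig = (2; 1,1,1,1)
  P = {5,6}:  v_{5} + v_{6} = v_{1} + v_{4} + v_{7} + v_{8}  ⇒ sig = (2; 1,1,1,1)
  P = {9,10}:  v_{9} + v_{10} = 2·v_{2} + 2·v_{4} + v_{8}  ⇒ sig = (2; 1,2,2)
  P = {1,7,10}:  v_{1} + v_{7} + v_{10} = 2·v_{5}  ⇒ sig = (3; 2)
  P = {1,7,8,9}:  v_{1} + v_{7} + v_{8} + v_{9} = 0  ⇒ sig = (4; —)
  P = {2,4,5,8}:  v_{2} + v_{4} + v_{5} + v_{8} = v_{10}  ⇒ sig = (4; 1)
  P = {1,2,4,7,8}:  v_{1} + v_{2} + v_{4} + v_{7} + v_{8} = v_{5}  ⇒ sig = (5; 1)

Signatures (|P|; sorted positive RHS coefficients), sorted:
{ (2; —) ×2,  (2; 1,1),  (2; 1,1,1) ×2,  (2; 1,1,1,1) ×2,  (2; 1,2,2),  (3; 2),  (4; —),  (4; 1),  (5; 1) }


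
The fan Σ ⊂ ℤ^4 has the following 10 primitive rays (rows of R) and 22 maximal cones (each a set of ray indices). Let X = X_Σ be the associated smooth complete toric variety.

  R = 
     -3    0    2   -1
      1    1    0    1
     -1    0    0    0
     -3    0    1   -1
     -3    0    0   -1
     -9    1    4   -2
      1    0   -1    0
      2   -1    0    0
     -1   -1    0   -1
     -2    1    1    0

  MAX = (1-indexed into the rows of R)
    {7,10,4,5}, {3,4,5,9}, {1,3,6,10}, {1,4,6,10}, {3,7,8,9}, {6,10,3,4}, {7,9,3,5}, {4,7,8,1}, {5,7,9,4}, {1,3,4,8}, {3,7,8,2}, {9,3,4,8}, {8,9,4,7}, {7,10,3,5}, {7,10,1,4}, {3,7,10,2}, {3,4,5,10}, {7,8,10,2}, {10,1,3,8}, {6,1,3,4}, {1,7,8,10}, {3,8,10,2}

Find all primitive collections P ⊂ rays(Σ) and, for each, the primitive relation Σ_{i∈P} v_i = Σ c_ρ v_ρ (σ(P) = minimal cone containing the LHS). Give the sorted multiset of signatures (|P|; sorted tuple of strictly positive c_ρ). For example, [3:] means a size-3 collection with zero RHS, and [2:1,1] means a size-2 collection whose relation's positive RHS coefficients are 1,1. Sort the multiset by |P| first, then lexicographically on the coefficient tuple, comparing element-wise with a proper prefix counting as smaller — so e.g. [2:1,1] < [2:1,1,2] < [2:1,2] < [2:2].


|primitive collections| = 18. Relations:

  • {2,9}:  v_{2} + v_{9} = 0  ⇒ sig = [2:]
  • {2,4}:  v_{2} + v_{4} = v_{10}  ⇒ sig = [2:1]
  • {5,8}:  v_{5} + v_{8} = v_{9}  ⇒ sig = [2:1]
  • {9,10}:  v_{9} + v_{10} = v_{4}  ⇒ sig = [2:1]
  • {2,5}:  v_{2} + v_{5} = v_{3} + v_{7} + v_{10}  ⇒ sig = [2:1,1,1]
  • {2,6}:  v_{2} + v_{6} = v_{1} + v_{3} + 2·v_{10}  ⇒ sig = [2:1,1,2]
  • {6,9}:  v_{6} + v_{9} = v_{1} + v_{3} + 2·v_{4}  ⇒ sig = [2:1,1,2]
  • {5,6}:  v_{5} + v_{6} = v_{3} + 3·v_{4} + v_{10}  ⇒ sig = [2:1,1,3]
  • {1,2}:  v_{1} + v_{2} = v_{8} + 2·v_{10}  ⇒ sig = [2:1,2]
  • {1,9}:  v_{1} + v_{9} = 2·v_{4} + v_{8}  ⇒ sig = [2:1,2]
  • {6,7}:  v_{6} + v_{7} = 2·v_{4} + v_{10}  ⇒ sig = [2:1,2]
  • {6,8}:  v_{6} + v_{8} = 2·v_{1} + v_{3}  ⇒ sig = [2:1,2]
  • {1,5}:  v_{1} + v_{5} = 2·v_{4}  ⇒ sig = [2:2]
  • {1,3,7}:  v_{1} + v_{3} + v_{7} = v_{4}  ⇒ sig = [3:1]
  • {3,4,7}:  v_{3} + v_{4} + v_{7} = v_{5}  ⇒ sig = [3:1]
  • {4,8,10}:  v_{4} + v_{8} + v_{10} = v_{1}  ⇒ sig = [3:1]
  • {3,7,8,10}:  v_{3} + v_{7} + v_{8} + v_{10} = 0  ⇒ sig = [4:]
  • {1,3,4,10}:  v_{1} + v_{3} + v_{4} + v_{10} = v_{6}  ⇒ sig = [4:1]

so the primitive-relation signature multiset is
[[2:], [2:1], [2:1], [2:1], [2:1,1,1], [2:1,1,2], [2:1,1,2], [2:1,1,3], [2:1,2], [2:1,2], [2:1,2], [2:1,2], [2:2], [3:1], [3:1], [3:1], [4:], [4:1]]


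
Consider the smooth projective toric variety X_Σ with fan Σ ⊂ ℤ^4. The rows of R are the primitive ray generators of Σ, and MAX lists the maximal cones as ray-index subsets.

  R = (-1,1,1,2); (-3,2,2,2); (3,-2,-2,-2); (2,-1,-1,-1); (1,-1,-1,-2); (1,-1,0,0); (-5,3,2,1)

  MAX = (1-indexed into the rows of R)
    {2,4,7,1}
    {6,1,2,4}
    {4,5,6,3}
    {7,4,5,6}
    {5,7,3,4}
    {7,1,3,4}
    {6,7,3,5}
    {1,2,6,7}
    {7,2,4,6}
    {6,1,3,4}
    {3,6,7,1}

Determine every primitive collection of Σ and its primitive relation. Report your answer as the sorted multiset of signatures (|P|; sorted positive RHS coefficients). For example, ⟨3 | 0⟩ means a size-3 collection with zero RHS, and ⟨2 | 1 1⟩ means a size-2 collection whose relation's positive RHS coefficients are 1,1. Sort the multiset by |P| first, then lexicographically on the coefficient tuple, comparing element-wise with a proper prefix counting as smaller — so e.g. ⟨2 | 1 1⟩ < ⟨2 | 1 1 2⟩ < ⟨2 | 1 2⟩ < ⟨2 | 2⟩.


Σ has 5 primitive collections:

  P={1,5}:  v_{1} + v_{5} = 0  →  sig = ⟨2 | 0⟩
  P={2,3}:  v_{2} + v_{3} = 0  →  sig = ⟨2 | 0⟩
  P={2,5}:  v_{2} + v_{5} = v_{4} + v_{6} + v_{7}  →  sig = ⟨2 | 1 1 1⟩
  P={1,4,6,7}:  v_{1} + v_{4} + v_{6} + v_{7} = v_{2}  →  sig = ⟨4 | 1⟩
  P={3,4,6,7}:  v_{3} + v_{4} + v_{6} + v_{7} = v_{5}  →  sig = ⟨4 | 1⟩

Signatures (|P|; sorted positive RHS coefficients), sorted:
    ⟨2 | 0⟩
    ⟨2 | 0⟩
    ⟨2 | 1 1 1⟩
    ⟨4 | 1⟩
    ⟨4 | 1⟩


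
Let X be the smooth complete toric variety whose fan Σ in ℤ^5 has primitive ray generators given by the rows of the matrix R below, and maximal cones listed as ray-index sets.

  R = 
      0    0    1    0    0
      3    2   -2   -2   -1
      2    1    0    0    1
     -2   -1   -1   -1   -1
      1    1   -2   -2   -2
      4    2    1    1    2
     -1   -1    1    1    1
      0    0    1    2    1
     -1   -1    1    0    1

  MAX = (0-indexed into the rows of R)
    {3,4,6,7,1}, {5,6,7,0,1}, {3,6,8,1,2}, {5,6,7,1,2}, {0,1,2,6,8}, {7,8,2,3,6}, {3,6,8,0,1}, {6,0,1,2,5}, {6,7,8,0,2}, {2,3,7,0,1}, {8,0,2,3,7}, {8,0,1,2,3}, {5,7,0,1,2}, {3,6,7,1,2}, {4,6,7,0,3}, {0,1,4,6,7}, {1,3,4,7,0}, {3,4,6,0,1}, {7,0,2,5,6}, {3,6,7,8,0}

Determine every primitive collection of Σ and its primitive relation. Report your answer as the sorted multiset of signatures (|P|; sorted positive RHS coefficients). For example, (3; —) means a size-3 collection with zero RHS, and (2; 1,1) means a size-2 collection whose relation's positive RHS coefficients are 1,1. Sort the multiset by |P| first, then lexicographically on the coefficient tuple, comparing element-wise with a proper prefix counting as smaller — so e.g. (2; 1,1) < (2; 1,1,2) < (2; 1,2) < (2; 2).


Σ has 9 primitive collections:

  • {2,4}:  v_{2} + v_{4} = v_{1} — sig = (2; 1)
  • {3,5}:  v_{3} + v_{5} = v_{2} — sig = (2; 1)
  • {4,8}:  v_{4} + v_{8} = v_{0} + v_{1} + v_{3} + v_{6} — sig = (2; 1,1,1,1)
  • {4,5}:  v_{4} + v_{5} = v_{0} + 2·v_{1} + v_{6} + v_{7} — sig = (2; 1,1,1,2)
  • {5,8}:  v_{5} + v_{8} = v_{0} + 2·v_{2} + v_{6} — sig = (2; 1,1,2)
  • {1,7,8}:  v_{1} + v_{7} + v_{8} = v_{2} — sig = (3; 1)
  • {0,2,3,6}:  v_{0} + v_{2} + v_{3} + v_{6} = v_{8} — sig = (4; 1)
  • {0,1,3,6,7}:  v_{0} + v_{1} + v_{3} + v_{6} + v_{7} = 0 — sig = (5; —)
  • {0,1,2,6,7}:  v_{0} + v_{1} + v_{2} + v_{6} + v_{7} = v_{5} — sig = (5; 1)

Signatures (|P|; sorted positive RHS coefficients), sorted:
    (2; 1)
    (2; 1)
    (2; 1,1,1,1)
    (2; 1,1,1,2)
    (2; 1,1,2)
    (3; 1)
    (4; 1)
    (5; —)
    (5; 1)


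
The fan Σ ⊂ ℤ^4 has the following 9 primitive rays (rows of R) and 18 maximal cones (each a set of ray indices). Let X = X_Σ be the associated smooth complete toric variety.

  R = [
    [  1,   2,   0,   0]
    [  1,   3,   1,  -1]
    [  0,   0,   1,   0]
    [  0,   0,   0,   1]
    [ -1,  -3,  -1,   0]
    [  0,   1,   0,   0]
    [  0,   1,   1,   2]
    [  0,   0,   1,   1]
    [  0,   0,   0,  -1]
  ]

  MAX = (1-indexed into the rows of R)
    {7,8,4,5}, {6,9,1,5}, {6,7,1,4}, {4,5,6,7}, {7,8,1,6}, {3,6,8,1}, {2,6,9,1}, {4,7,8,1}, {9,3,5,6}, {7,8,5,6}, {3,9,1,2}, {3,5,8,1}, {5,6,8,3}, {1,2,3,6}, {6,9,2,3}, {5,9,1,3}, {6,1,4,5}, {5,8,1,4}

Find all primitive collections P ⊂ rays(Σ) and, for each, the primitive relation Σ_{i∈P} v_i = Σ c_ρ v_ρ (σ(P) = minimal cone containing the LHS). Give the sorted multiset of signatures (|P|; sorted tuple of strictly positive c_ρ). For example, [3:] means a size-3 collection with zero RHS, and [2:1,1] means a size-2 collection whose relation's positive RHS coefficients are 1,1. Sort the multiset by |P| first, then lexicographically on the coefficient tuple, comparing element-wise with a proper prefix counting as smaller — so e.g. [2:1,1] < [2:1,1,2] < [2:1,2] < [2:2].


|primitive collections| = 14. Relations:

  P={4,9}:  v_{4} + v_{9} = 0 ; sig = [2:]
  P={2,5}:  v_{2} + v_{5} = v_{9} ; sig = [2:1]
  P={3,4}:  v_{3} + v_{4} = v_{8} ; sig = [2:1]
  P={8,9}:  v_{8} + v_{9} = v_{3} ; sig = [2:1]
  P={7,9}:  v_{7} + v_{9} = v_{6} + v_{8} ; sig = [2:1,1]
  P={2,4}:  v_{2} + v_{4} = v_{1} + v_{3} + v_{6} ; sig = [2:1,1,1]
  P={2,7}:  v_{2} + v_{7} = v_{1} + v_{3} + 2·v_{6} + v_{8} ; sig = [2:1,1,1,2]
  P={2,8}:  v_{2} + v_{8} = v_{1} + 2·v_{3} + v_{6} ; sig = [2:1,1,2]
  P={3,7}:  v_{3} + v_{7} = v_{6} + 2·v_{8} ; sig = [2:1,2]
  P={4,6,8}:  v_{4} + v_{6} + v_{8} = v_{7} ; sig = [3:1]
  P={1,5,7}:  v_{1} + v_{5} + v_{7} = 2·v_{4} ; sig = [3:2]
  P={1,3,5,6}:  v_{1} + v_{3} + v_{5} + v_{6} = 0 ; sig = [4:]
  P={1,3,6,9}:  v_{1} + v_{3} + v_{6} + v_{9} = v_{2} ; sig = [4:1]
  P={1,5,6,8}:  v_{1} + v_{5} + v_{6} + v_{8} = v_{4} ; sig = [4:1]

so the primitive-relation signature multiset is
    |P|=2: 9 collections, coeffs (), (1), (1), (1), (1,1), (1,1,1), (1,1,1,2), (1,1,2), (1,2)
    |P|=3: 2 collections, coeffs (1), (2)
    |P|=4: 3 collections, coeffs (), (1), (1)


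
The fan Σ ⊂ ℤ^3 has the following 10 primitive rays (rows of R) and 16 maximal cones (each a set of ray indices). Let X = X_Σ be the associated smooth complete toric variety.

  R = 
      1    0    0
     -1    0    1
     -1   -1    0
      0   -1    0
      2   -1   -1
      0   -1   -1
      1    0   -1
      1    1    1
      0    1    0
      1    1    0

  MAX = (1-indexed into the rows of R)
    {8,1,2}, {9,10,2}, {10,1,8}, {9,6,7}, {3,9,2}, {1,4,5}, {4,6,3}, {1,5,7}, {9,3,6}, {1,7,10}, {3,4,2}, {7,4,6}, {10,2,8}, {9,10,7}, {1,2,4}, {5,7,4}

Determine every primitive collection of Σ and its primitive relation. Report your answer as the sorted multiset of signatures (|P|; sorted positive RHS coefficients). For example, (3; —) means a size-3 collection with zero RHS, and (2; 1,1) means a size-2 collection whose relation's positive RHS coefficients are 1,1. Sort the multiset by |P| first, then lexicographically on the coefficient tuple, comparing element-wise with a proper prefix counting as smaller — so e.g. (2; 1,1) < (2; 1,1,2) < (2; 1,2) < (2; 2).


Σ has 23 primitive collections:

  P={2,7}:  v_{2} + v_{7} = 0  ⇒ sig = (2; —)
  P={3,10}:  v_{3} + v_{10} = 0  ⇒ sig = (2; —)
  P={4,9}:  v_{4} + v_{9} = 0  ⇒ sig = (2; —)
  P={1,3}:  v_{1} + v_{3} = v_{4}  ⇒ sig = (2; 1)
  P={1,9}:  v_{1} + v_{9} = v_{10}  ⇒ sig = (2; 1)
  P={2,6}:  v_{2} + v_{6} = v_{3}  ⇒ sig = (2; 1)
  P={3,7}:  v_{3} + v_{7} = v_{6}  ⇒ sig = (2; 1)
  P={4,10}:  v_{4} + v_{10} = v_{1}  ⇒ sig = (2; 1)
  P={6,8}:  v_{6} + v_{8} = v_{1}  ⇒ sig = (2; 1)
  P={6,10}:  v_{6} + v_{10} = v_{7}  ⇒ sig = (2; 1)
  P={1,6}:  v_{1} + v_{6} = v_{4} + v_{7}  ⇒ sig = (2; 1,1)
  P={2,5}:  v_{2} + v_{5} = v_{1} + v_{4}  ⇒ sig = (2; 1,1)
  P={3,8}:  v_{3} + v_{8} = v_{1} + v_{2}  ⇒ sig = (2; 1,1)
  P={5,9}:  v_{5} + v_{9} = v_{1} + v_{7}  ⇒ sig = (2; 1,1)
  P={7,8}:  v_{7} + v_{8} = v_{1} + v_{10}  ⇒ sig = (2; 1,1)
  P={3,5}:  v_{3} + v_{5} = 2·v_{4} + v_{7}  ⇒ sig = (2; 1,2)
  P={4,8}:  v_{4} + v_{8} = 2·v_{1} + v_{2}  ⇒ sig = (2; 1,2)
  P={5,10}:  v_{5} + v_{10} = 2·v_{1} + v_{7}  ⇒ sig = (2; 1,2)
  P={8,9}:  v_{8} + v_{9} = v_{2} + 2·v_{10}  ⇒ sig = (2; 1,2)
  P={5,6}:  v_{5} + v_{6} = 2·v_{4} + 2·v_{7}  ⇒ sig = (2; 2,2)
  P={5,8}:  v_{5} + v_{8} = 3·v_{1}  ⇒ sig = (2; 3)
  P={1,2,10}:  v_{1} + v_{2} + v_{10} = v_{8}  ⇒ sig = (3; 1)
  P={1,4,7}:  v_{1} + v_{4} + v_{7} = v_{5}  ⇒ sig = (3; 1)

so the primitive-relation signature multiset is
    |P|=2: 21 collections, coeffs (), (), (), (1), (1), (1), (1), (1), (1), (1), (1,1), (1,1), (1,1), (1,1), (1,1), (1,2), (1,2), (1,2), (1,2), (2,2), (3)
    |P|=3: 2 collections, coeffs (1), (1)


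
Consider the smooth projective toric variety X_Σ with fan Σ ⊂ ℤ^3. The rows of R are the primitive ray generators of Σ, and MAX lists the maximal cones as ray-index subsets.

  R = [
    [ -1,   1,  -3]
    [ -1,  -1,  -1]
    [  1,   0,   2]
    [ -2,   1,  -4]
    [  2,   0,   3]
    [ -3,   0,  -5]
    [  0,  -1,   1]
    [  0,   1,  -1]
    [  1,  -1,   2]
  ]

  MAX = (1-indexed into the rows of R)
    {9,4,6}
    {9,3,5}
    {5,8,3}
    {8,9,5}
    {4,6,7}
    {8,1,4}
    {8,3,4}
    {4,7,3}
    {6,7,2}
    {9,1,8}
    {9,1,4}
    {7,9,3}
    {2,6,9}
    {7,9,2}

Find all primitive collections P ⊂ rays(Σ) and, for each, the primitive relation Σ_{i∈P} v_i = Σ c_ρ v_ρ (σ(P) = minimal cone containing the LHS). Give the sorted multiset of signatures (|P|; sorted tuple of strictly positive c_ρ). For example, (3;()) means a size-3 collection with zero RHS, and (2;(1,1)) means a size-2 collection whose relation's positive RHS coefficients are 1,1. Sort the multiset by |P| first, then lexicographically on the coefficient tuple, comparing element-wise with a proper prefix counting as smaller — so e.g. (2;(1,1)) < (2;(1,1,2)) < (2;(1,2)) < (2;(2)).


The 20 primitive collections of Σ (r=9, n=3):

  • {7,8}:  v_{7} + v_{8} = 0  so sig = (2;())
  • {1,3}:  v_{1} + v_{3} = v_{8}  so sig = (2;(1))
  • {2,3}:  v_{2} + v_{3} = v_{7}  so sig = (2;(1))
  • {2,4}:  v_{2} + v_{4} = v_{6}  so sig = (2;(1))
  • {2,5}:  v_{2} + v_{5} = v_{9}  so sig = (2;(1))
  • {4,5}:  v_{4} + v_{5} = v_{8}  so sig = (2;(1))
  • {1,7}:  v_{1} + v_{7} = v_{4} + v_{9}  so sig = (2;(1,1))
  • {2,8}:  v_{2} + v_{8} = v_{4} + v_{9}  so sig = (2;(1,1))
  • {3,6}:  v_{3} + v_{6} = v_{4} + v_{7}  so sig = (2;(1,1))
  • {5,6}:  v_{5} + v_{6} = v_{4} + v_{9}  so sig = (2;(1,1))
  • {5,7}:  v_{5} + v_{7} = v_{3} + v_{9}  so sig = (2;(1,1))
  • {1,5}:  v_{1} + v_{5} = 2·v_{8} + v_{9}  so sig = (2;(1,2))
  • {6,8}:  v_{6} + v_{8} = 2·v_{4} + v_{9}  so sig = (2;(1,2))
  • {1,2}:  v_{1} + v_{2} = 2·v_{4} + 2·v_{9}  so sig = (2;(2,2))
  • {1,6}:  v_{1} + v_{6} = 3·v_{4} + 2·v_{9}  so sig = (2;(2,3))
  • {3,4,9}:  v_{3} + v_{4} + v_{9} = 0  so sig = (3;())
  • {3,8,9}:  v_{3} + v_{8} + v_{9} = v_{5}  so sig = (3;(1))
  • {4,7,9}:  v_{4} + v_{7} + v_{9} = v_{2}  so sig = (3;(1))
  • {4,8,9}:  v_{4} + v_{8} + v_{9} = v_{1}  so sig = (3;(1))
  • {6,7,9}:  v_{6} + v_{7} + v_{9} = 2·v_{2}  so sig = (3;(2))

so the primitive-relation signature multiset is
    (2;())
    (2;(1))
    (2;(1))
    (2;(1))
    (2;(1))
    (2;(1))
    (2;(1,1))
    (2;(1,1))
    (2;(1,1))
    (2;(1,1))
    (2;(1,1))
    (2;(1,2))
    (2;(1,2))
    (2;(2,2))
    (2;(2,3))
    (3;())
    (3;(1))
    (3;(1))
    (3;(1))
    (3;(2))


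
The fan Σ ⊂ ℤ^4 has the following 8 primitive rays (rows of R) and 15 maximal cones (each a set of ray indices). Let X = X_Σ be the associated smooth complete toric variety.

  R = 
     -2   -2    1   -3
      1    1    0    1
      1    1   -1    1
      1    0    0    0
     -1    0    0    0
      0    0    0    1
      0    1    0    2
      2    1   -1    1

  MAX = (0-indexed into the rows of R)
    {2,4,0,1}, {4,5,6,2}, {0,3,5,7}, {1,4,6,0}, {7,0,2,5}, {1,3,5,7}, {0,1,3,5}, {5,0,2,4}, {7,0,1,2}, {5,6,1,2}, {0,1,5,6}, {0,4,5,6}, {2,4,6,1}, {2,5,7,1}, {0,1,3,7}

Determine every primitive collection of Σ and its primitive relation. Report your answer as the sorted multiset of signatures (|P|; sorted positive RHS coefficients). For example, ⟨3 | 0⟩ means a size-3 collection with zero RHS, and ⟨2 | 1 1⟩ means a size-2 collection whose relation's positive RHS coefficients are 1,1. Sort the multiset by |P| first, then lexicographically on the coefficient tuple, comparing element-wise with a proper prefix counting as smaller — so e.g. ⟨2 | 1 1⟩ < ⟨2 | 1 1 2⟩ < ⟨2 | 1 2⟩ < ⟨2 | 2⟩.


Δ(Σ) — 8 vertices, 9 min non-faces:

  {3,4}:  v_{3} + v_{4} = 0 ; sig = ⟨2 | 0⟩
  {2,3}:  v_{2} + v_{3} = v_{7} ; sig = ⟨2 | 1⟩
  {4,7}:  v_{4} + v_{7} = v_{2} ; sig = ⟨2 | 1⟩
  {3,6}:  v_{3} + v_{6} = v_{1} + v_{5} ; sig = ⟨2 | 1 1⟩
  {6,7}:  v_{6} + v_{7} = v_{1} + v_{2} + v_{5} ; sig = ⟨2 | 1 1 1⟩
  {0,2,6}:  v_{0} + v_{2} + v_{6} = v_{4} ; sig = ⟨3 | 1⟩
  {1,4,5}:  v_{1} + v_{4} + v_{5} = v_{6} ; sig = ⟨3 | 1⟩
  {0,1,2,5}:  v_{0} + v_{1} + v_{2} + v_{5} = 0 ; sig = ⟨4 | 0⟩
  {0,1,5,7}:  v_{0} + v_{1} + v_{5} + v_{7} = v_{3} ; sig = ⟨4 | 1⟩

Hence PRS(X_Σ) =
    |P|=2: 5 collections, coeffs (), (1), (1), (1,1), (1,1,1)
    |P|=3: 2 collections, coeffs (1), (1)
    |P|=4: 2 collections, coeffs (), (1)


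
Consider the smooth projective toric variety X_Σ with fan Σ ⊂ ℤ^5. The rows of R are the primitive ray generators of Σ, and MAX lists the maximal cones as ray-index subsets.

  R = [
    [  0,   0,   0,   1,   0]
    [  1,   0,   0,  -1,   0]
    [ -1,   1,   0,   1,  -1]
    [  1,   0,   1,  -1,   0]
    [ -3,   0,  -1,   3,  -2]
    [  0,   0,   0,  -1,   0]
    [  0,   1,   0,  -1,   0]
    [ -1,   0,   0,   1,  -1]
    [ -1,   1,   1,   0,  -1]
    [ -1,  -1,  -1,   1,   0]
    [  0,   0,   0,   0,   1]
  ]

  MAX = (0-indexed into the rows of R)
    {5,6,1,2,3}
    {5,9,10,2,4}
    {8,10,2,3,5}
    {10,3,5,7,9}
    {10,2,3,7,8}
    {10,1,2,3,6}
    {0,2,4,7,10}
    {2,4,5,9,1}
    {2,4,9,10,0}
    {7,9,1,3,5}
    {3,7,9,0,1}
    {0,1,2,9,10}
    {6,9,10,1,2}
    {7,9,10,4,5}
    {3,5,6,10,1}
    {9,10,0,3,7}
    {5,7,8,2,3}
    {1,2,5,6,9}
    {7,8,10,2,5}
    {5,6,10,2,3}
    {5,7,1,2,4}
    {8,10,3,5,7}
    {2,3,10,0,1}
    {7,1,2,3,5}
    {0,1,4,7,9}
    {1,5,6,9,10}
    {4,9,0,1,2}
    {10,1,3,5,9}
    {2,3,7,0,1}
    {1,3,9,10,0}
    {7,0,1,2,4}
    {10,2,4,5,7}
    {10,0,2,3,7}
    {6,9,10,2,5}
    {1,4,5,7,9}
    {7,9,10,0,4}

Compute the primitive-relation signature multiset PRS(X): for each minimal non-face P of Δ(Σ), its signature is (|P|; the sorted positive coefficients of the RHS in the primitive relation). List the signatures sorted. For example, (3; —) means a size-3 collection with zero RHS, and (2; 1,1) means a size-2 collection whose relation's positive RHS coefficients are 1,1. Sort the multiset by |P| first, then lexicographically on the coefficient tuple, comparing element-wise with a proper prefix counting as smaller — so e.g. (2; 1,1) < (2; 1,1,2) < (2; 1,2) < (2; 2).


|primitive collections| = 17. Relations:

  P = {0,5}:  v_{0} + v_{5} = 0 ; sig = (2; —)
  P = {6,7}:  v_{6} + v_{7} = v_{2} + v_{5} ; sig = (2; 1,1)
  P = {0,6}:  v_{0} + v_{6} = v_{1} + v_{2} + v_{10} ; sig = (2; 1,1,1)
  P = {1,8}:  v_{1} + v_{8} = v_{2} + v_{3} + v_{5} ; sig = (2; 1,1,1)
  P = {0,8}:  v_{0} + v_{8} = v_{2} + v_{3} + v_{7} + v_{10} ; sig = (2; 1,1,1,1)
  P = {4,8}:  v_{4} + v_{8} = v_{2} + v_{5} + 3·v_{7} + v_{10} ; sig = (2; 1,1,1,3)
  P = {4,6}:  v_{4} + v_{6} = 2·v_{2} + v_{5} + v_{9} ; sig = (2; 1,1,2)
  P = {8,9}:  v_{8} + v_{9} = v_{5} + 2·v_{7} + v_{10} ; sig = (2; 1,1,2)
  P = {6,8}:  v_{6} + v_{8} = 2·v_{2} + v_{3} + 2·v_{5} + v_{10} ; sig = (2; 1,1,2,2)
  P = {3,4}:  v_{3} + v_{4} = 2·v_{7} ; sig = (2; 2)
  P = {1,7,10}:  v_{1} + v_{7} + v_{10} = 0 ; sig = (3; —)
  P = {2,3,9}:  v_{2} + v_{3} + v_{9} = v_{7} ; sig = (3; 1)
  P = {2,7,9}:  v_{2} + v_{7} + v_{9} = v_{4} ; sig = (3; 1)
  P = {3,6,9}:  v_{3} + v_{6} + v_{9} = v_{5} ; sig = (3; 1)
  P = {1,4,10}:  v_{1} + v_{4} + v_{10} = v_{2} + v_{9} ; sig = (3; 1,1)
  P = {1,2,5,10}:  v_{1} + v_{2} + v_{5} + v_{10} = v_{6} ; sig = (4; 1)
  P = {2,3,5,7,10}:  v_{2} + v_{3} + v_{5} + v_{7} + v_{10} = v_{8} ; sig = (5; 1)

so the primitive-relation signature multiset is
[(2; —), (2; 1,1), (2; 1,1,1), (2; 1,1,1), (2; 1,1,1,1), (2; 1,1,1,3), (2; 1,1,2), (2; 1,1,2), (2; 1,1,2,2), (2; 2), (3; —), (3; 1), (3; 1), (3; 1), (3; 1,1), (4; 1), (5; 1)]


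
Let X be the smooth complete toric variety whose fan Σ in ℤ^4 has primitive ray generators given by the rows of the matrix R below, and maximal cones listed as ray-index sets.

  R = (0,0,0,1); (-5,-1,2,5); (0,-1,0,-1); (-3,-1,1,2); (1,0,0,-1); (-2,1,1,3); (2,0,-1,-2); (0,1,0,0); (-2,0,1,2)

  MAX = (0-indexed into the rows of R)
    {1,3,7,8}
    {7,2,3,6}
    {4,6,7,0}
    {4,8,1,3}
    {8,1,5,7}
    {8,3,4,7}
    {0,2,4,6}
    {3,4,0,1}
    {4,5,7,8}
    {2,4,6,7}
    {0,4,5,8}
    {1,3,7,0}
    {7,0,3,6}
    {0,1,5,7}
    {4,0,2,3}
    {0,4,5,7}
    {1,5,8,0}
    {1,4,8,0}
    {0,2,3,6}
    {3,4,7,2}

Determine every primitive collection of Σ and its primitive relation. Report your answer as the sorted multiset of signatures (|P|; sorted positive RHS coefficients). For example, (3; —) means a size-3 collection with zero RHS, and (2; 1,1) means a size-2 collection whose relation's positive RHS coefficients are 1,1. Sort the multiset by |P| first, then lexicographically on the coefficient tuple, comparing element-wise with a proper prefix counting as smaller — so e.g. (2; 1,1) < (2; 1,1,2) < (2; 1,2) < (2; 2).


14 minimal non-faces of Δ(Σ) (on 9 rays):

  P={6,8}:  v_{6} + v_{8} = 0  ⇒ sig = (2; —)
  P={2,5}:  v_{2} + v_{5} = v_{8}  ⇒ sig = (2; 1)
  P={1,6}:  v_{1} + v_{6} = v_{0} + v_{3}  ⇒ sig = (2; 1,1)
  P={2,8}:  v_{2} + v_{8} = v_{3} + v_{4}  ⇒ sig = (2; 1,1)
  P={3,5}:  v_{3} + v_{5} = v_{1} + v_{7}  ⇒ sig = (2; 1,1)
  P={5,6}:  v_{5} + v_{6} = v_{0} + v_{7}  ⇒ sig = (2; 1,1)
  P={1,2}:  v_{1} + v_{2} = v_{0} + 2·v_{3} + v_{4}  ⇒ sig = (2; 1,1,2)
  P={0,2,7}:  v_{0} + v_{2} + v_{7} = 0  ⇒ sig = (3; —)
  P={0,3,8}:  v_{0} + v_{3} + v_{8} = v_{1}  ⇒ sig = (3; 1)
  P={0,7,8}:  v_{0} + v_{7} + v_{8} = v_{5}  ⇒ sig = (3; 1)
  P={3,4,6}:  v_{3} + v_{4} + v_{6} = v_{2}  ⇒ sig = (3; 1)
  P={1,4,5}:  v_{1} + v_{4} + v_{5} = v_{0} + 3·v_{8}  ⇒ sig = (3; 1,3)
  P={1,4,7}:  v_{1} + v_{4} + v_{7} = 2·v_{8}  ⇒ sig = (3; 2)
  P={0,3,4,7}:  v_{0} + v_{3} + v_{4} + v_{7} = v_{8}  ⇒ sig = (4; 1)

Signatures (|P|; sorted positive RHS coefficients), sorted:
{ (2; —),  (2; 1),  (2; 1,1) ×4,  (2; 1,1,2),  (3; —),  (3; 1) ×3,  (3; 1,3),  (3; 2),  (4; 1) }
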